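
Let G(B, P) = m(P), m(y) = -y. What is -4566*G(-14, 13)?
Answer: 59358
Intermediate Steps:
G(B, P) = -P
-4566*G(-14, 13) = -(-4566)*13 = -4566*(-13) = 59358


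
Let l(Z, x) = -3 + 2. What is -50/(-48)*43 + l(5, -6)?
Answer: 1051/24 ≈ 43.792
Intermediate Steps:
l(Z, x) = -1
-50/(-48)*43 + l(5, -6) = -50/(-48)*43 - 1 = -50*(-1/48)*43 - 1 = (25/24)*43 - 1 = 1075/24 - 1 = 1051/24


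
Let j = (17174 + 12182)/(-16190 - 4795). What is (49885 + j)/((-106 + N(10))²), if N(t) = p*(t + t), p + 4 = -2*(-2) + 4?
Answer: 1046807369/14185860 ≈ 73.792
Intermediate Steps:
p = 4 (p = -4 + (-2*(-2) + 4) = -4 + (4 + 4) = -4 + 8 = 4)
j = -29356/20985 (j = 29356/(-20985) = 29356*(-1/20985) = -29356/20985 ≈ -1.3989)
N(t) = 8*t (N(t) = 4*(t + t) = 4*(2*t) = 8*t)
(49885 + j)/((-106 + N(10))²) = (49885 - 29356/20985)/((-106 + 8*10)²) = 1046807369/(20985*((-106 + 80)²)) = 1046807369/(20985*((-26)²)) = (1046807369/20985)/676 = (1046807369/20985)*(1/676) = 1046807369/14185860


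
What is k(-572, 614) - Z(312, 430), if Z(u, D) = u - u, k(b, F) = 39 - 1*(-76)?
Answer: 115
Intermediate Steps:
k(b, F) = 115 (k(b, F) = 39 + 76 = 115)
Z(u, D) = 0
k(-572, 614) - Z(312, 430) = 115 - 1*0 = 115 + 0 = 115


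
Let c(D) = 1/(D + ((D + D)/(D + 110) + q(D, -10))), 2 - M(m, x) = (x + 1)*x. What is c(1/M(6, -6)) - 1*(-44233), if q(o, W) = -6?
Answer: 23019076619/520407 ≈ 44233.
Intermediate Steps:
M(m, x) = 2 - x*(1 + x) (M(m, x) = 2 - (x + 1)*x = 2 - (1 + x)*x = 2 - x*(1 + x))
c(D) = 1/(-6 + D + 2*D/(110 + D)) (c(D) = 1/(D + ((D + D)/(D + 110) - 6)) = 1/(D + ((2*D)/(110 + D) - 6)) = 1/(D + (2*D/(110 + D) - 6)) = 1/(D + (-6 + 2*D/(110 + D))) = 1/(-6 + D + 2*D/(110 + D)))
c(1/M(6, -6)) - 1*(-44233) = (110 + 1/(2 - 1*(-6) - 1*(-6)²))/(-660 + (1/(2 - 1*(-6) - 1*(-6)²))² + 106/(2 - 1*(-6) - 1*(-6)²)) - 1*(-44233) = (110 + 1/(2 + 6 - 1*36))/(-660 + (1/(2 + 6 - 1*36))² + 106/(2 + 6 - 1*36)) + 44233 = (110 + 1/(2 + 6 - 36))/(-660 + (1/(2 + 6 - 36))² + 106/(2 + 6 - 36)) + 44233 = (110 + 1/(-28))/(-660 + (1/(-28))² + 106/(-28)) + 44233 = (110 - 1/28)/(-660 + (-1/28)² + 106*(-1/28)) + 44233 = (3079/28)/(-660 + 1/784 - 53/14) + 44233 = (3079/28)/(-520407/784) + 44233 = -784/520407*3079/28 + 44233 = -86212/520407 + 44233 = 23019076619/520407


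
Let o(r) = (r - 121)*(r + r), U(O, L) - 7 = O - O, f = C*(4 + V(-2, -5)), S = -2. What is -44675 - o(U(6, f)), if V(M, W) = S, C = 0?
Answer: -43079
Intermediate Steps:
V(M, W) = -2
f = 0 (f = 0*(4 - 2) = 0*2 = 0)
U(O, L) = 7 (U(O, L) = 7 + (O - O) = 7 + 0 = 7)
o(r) = 2*r*(-121 + r) (o(r) = (-121 + r)*(2*r) = 2*r*(-121 + r))
-44675 - o(U(6, f)) = -44675 - 2*7*(-121 + 7) = -44675 - 2*7*(-114) = -44675 - 1*(-1596) = -44675 + 1596 = -43079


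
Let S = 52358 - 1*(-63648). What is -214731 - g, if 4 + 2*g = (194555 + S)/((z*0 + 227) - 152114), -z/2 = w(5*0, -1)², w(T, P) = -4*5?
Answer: -65228776685/303774 ≈ -2.1473e+5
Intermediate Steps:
S = 116006 (S = 52358 + 63648 = 116006)
w(T, P) = -20
z = -800 (z = -2*(-20)² = -2*400 = -800)
g = -918109/303774 (g = -2 + ((194555 + 116006)/((-800*0 + 227) - 152114))/2 = -2 + (310561/((0 + 227) - 152114))/2 = -2 + (310561/(227 - 152114))/2 = -2 + (310561/(-151887))/2 = -2 + (310561*(-1/151887))/2 = -2 + (½)*(-310561/151887) = -2 - 310561/303774 = -918109/303774 ≈ -3.0223)
-214731 - g = -214731 - 1*(-918109/303774) = -214731 + 918109/303774 = -65228776685/303774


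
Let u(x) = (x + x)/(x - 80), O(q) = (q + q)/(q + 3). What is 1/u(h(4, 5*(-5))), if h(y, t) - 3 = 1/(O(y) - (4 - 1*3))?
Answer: -7/2 ≈ -3.5000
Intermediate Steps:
O(q) = 2*q/(3 + q) (O(q) = (2*q)/(3 + q) = 2*q/(3 + q))
h(y, t) = 3 + 1/(-1 + 2*y/(3 + y)) (h(y, t) = 3 + 1/(2*y/(3 + y) - (4 - 1*3)) = 3 + 1/(2*y/(3 + y) - (4 - 3)) = 3 + 1/(2*y/(3 + y) - 1*1) = 3 + 1/(2*y/(3 + y) - 1) = 3 + 1/(-1 + 2*y/(3 + y)))
u(x) = 2*x/(-80 + x) (u(x) = (2*x)/(-80 + x) = 2*x/(-80 + x))
1/u(h(4, 5*(-5))) = 1/(2*(2*(-3 + 2*4)/(-3 + 4))/(-80 + 2*(-3 + 2*4)/(-3 + 4))) = 1/(2*(2*(-3 + 8)/1)/(-80 + 2*(-3 + 8)/1)) = 1/(2*(2*1*5)/(-80 + 2*1*5)) = 1/(2*10/(-80 + 10)) = 1/(2*10/(-70)) = 1/(2*10*(-1/70)) = 1/(-2/7) = -7/2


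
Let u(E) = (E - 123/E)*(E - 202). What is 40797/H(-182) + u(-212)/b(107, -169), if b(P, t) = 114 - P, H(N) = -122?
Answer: 39344220/3233 ≈ 12170.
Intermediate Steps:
u(E) = (-202 + E)*(E - 123/E) (u(E) = (E - 123/E)*(-202 + E) = (-202 + E)*(E - 123/E))
40797/H(-182) + u(-212)/b(107, -169) = 40797/(-122) + (-123 + (-212)² - 202*(-212) + 24846/(-212))/(114 - 1*107) = 40797*(-1/122) + (-123 + 44944 + 42824 + 24846*(-1/212))/(114 - 107) = -40797/122 + (-123 + 44944 + 42824 - 12423/106)/7 = -40797/122 + (9277947/106)*(⅐) = -40797/122 + 1325421/106 = 39344220/3233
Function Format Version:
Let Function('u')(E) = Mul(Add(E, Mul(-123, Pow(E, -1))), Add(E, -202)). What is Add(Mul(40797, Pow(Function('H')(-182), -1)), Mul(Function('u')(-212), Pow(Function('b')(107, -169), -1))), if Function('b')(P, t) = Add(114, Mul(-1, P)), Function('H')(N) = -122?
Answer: Rational(39344220, 3233) ≈ 12170.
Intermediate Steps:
Function('u')(E) = Mul(Add(-202, E), Add(E, Mul(-123, Pow(E, -1)))) (Function('u')(E) = Mul(Add(E, Mul(-123, Pow(E, -1))), Add(-202, E)) = Mul(Add(-202, E), Add(E, Mul(-123, Pow(E, -1)))))
Add(Mul(40797, Pow(Function('H')(-182), -1)), Mul(Function('u')(-212), Pow(Function('b')(107, -169), -1))) = Add(Mul(40797, Pow(-122, -1)), Mul(Add(-123, Pow(-212, 2), Mul(-202, -212), Mul(24846, Pow(-212, -1))), Pow(Add(114, Mul(-1, 107)), -1))) = Add(Mul(40797, Rational(-1, 122)), Mul(Add(-123, 44944, 42824, Mul(24846, Rational(-1, 212))), Pow(Add(114, -107), -1))) = Add(Rational(-40797, 122), Mul(Add(-123, 44944, 42824, Rational(-12423, 106)), Pow(7, -1))) = Add(Rational(-40797, 122), Mul(Rational(9277947, 106), Rational(1, 7))) = Add(Rational(-40797, 122), Rational(1325421, 106)) = Rational(39344220, 3233)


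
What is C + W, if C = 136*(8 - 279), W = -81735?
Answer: -118591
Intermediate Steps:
C = -36856 (C = 136*(-271) = -36856)
C + W = -36856 - 81735 = -118591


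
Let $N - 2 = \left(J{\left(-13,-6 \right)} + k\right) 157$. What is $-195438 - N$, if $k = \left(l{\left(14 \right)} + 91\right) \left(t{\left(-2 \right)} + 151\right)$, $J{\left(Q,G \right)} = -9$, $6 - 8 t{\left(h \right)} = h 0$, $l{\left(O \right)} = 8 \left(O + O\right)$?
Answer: $- \frac{30795293}{4} \approx -7.6988 \cdot 10^{6}$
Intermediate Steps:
$l{\left(O \right)} = 16 O$ ($l{\left(O \right)} = 8 \cdot 2 O = 16 O$)
$t{\left(h \right)} = \frac{3}{4}$ ($t{\left(h \right)} = \frac{3}{4} - \frac{h 0}{8} = \frac{3}{4} - 0 = \frac{3}{4} + 0 = \frac{3}{4}$)
$k = \frac{191205}{4}$ ($k = \left(16 \cdot 14 + 91\right) \left(\frac{3}{4} + 151\right) = \left(224 + 91\right) \frac{607}{4} = 315 \cdot \frac{607}{4} = \frac{191205}{4} \approx 47801.0$)
$N = \frac{30013541}{4}$ ($N = 2 + \left(-9 + \frac{191205}{4}\right) 157 = 2 + \frac{191169}{4} \cdot 157 = 2 + \frac{30013533}{4} = \frac{30013541}{4} \approx 7.5034 \cdot 10^{6}$)
$-195438 - N = -195438 - \frac{30013541}{4} = - \frac{30795293}{4}$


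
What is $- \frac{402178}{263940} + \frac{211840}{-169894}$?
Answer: $- \frac{31060169683}{11210455590} \approx -2.7706$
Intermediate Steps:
$- \frac{402178}{263940} + \frac{211840}{-169894} = \left(-402178\right) \frac{1}{263940} + 211840 \left(- \frac{1}{169894}\right) = - \frac{201089}{131970} - \frac{105920}{84947} = - \frac{31060169683}{11210455590}$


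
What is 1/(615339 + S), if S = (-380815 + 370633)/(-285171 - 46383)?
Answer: 55259/34003019498 ≈ 1.6251e-6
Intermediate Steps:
S = 1697/55259 (S = -10182/(-331554) = -10182*(-1/331554) = 1697/55259 ≈ 0.030710)
1/(615339 + S) = 1/(615339 + 1697/55259) = 1/(34003019498/55259) = 55259/34003019498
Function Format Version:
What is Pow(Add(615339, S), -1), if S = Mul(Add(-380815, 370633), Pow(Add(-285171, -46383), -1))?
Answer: Rational(55259, 34003019498) ≈ 1.6251e-6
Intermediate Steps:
S = Rational(1697, 55259) (S = Mul(-10182, Pow(-331554, -1)) = Mul(-10182, Rational(-1, 331554)) = Rational(1697, 55259) ≈ 0.030710)
Pow(Add(615339, S), -1) = Pow(Add(615339, Rational(1697, 55259)), -1) = Pow(Rational(34003019498, 55259), -1) = Rational(55259, 34003019498)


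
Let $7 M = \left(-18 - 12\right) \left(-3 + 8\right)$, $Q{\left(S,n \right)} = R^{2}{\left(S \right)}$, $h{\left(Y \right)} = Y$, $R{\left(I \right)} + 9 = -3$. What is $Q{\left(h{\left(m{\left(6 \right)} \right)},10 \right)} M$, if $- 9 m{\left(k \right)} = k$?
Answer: $- \frac{21600}{7} \approx -3085.7$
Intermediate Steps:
$m{\left(k \right)} = - \frac{k}{9}$
$R{\left(I \right)} = -12$ ($R{\left(I \right)} = -9 - 3 = -12$)
$Q{\left(S,n \right)} = 144$ ($Q{\left(S,n \right)} = \left(-12\right)^{2} = 144$)
$M = - \frac{150}{7}$ ($M = \frac{\left(-18 - 12\right) \left(-3 + 8\right)}{7} = \frac{\left(-30\right) 5}{7} = \frac{1}{7} \left(-150\right) = - \frac{150}{7} \approx -21.429$)
$Q{\left(h{\left(m{\left(6 \right)} \right)},10 \right)} M = 144 \left(- \frac{150}{7}\right) = - \frac{21600}{7}$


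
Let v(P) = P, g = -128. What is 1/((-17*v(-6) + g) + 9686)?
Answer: 1/9660 ≈ 0.00010352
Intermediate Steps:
1/((-17*v(-6) + g) + 9686) = 1/((-17*(-6) - 128) + 9686) = 1/((102 - 128) + 9686) = 1/(-26 + 9686) = 1/9660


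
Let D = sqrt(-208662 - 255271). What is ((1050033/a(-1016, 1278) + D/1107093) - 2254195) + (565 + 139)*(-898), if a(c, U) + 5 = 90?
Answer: -244292862/85 + 23*I*sqrt(877)/1107093 ≈ -2.874e+6 + 0.00061524*I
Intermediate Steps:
D = 23*I*sqrt(877) (D = sqrt(-463933) = 23*I*sqrt(877) ≈ 681.13*I)
a(c, U) = 85 (a(c, U) = -5 + 90 = 85)
((1050033/a(-1016, 1278) + D/1107093) - 2254195) + (565 + 139)*(-898) = ((1050033/85 + (23*I*sqrt(877))/1107093) - 2254195) + (565 + 139)*(-898) = ((1050033*(1/85) + (23*I*sqrt(877))*(1/1107093)) - 2254195) + 704*(-898) = ((1050033/85 + 23*I*sqrt(877)/1107093) - 2254195) - 632192 = (-190556542/85 + 23*I*sqrt(877)/1107093) - 632192 = -244292862/85 + 23*I*sqrt(877)/1107093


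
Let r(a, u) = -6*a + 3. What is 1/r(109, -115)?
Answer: -1/651 ≈ -0.0015361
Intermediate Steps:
r(a, u) = 3 - 6*a
1/r(109, -115) = 1/(3 - 6*109) = 1/(3 - 654) = 1/(-651) = -1/651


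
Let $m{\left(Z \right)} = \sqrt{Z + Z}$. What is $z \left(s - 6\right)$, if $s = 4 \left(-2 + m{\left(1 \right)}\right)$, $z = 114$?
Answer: $-1596 + 456 \sqrt{2} \approx -951.12$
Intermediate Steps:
$m{\left(Z \right)} = \sqrt{2} \sqrt{Z}$ ($m{\left(Z \right)} = \sqrt{2 Z} = \sqrt{2} \sqrt{Z}$)
$s = -8 + 4 \sqrt{2}$ ($s = 4 \left(-2 + \sqrt{2} \sqrt{1}\right) = 4 \left(-2 + \sqrt{2} \cdot 1\right) = 4 \left(-2 + \sqrt{2}\right) = -8 + 4 \sqrt{2} \approx -2.3431$)
$z \left(s - 6\right) = 114 \left(\left(-8 + 4 \sqrt{2}\right) - 6\right) = 114 \left(-14 + 4 \sqrt{2}\right) = -1596 + 456 \sqrt{2}$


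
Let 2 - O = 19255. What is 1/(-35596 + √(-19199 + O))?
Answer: -8899/316778417 - I*√9613/633556834 ≈ -2.8092e-5 - 1.5475e-7*I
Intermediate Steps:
O = -19253 (O = 2 - 1*19255 = 2 - 19255 = -19253)
1/(-35596 + √(-19199 + O)) = 1/(-35596 + √(-19199 - 19253)) = 1/(-35596 + √(-38452)) = 1/(-35596 + 2*I*√9613)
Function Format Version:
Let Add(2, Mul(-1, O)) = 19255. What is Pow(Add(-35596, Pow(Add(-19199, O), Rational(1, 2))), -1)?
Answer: Add(Rational(-8899, 316778417), Mul(Rational(-1, 633556834), I, Pow(9613, Rational(1, 2)))) ≈ Add(-2.8092e-5, Mul(-1.5475e-7, I))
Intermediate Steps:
O = -19253 (O = Add(2, Mul(-1, 19255)) = Add(2, -19255) = -19253)
Pow(Add(-35596, Pow(Add(-19199, O), Rational(1, 2))), -1) = Pow(Add(-35596, Pow(Add(-19199, -19253), Rational(1, 2))), -1) = Pow(Add(-35596, Pow(-38452, Rational(1, 2))), -1) = Pow(Add(-35596, Mul(2, I, Pow(9613, Rational(1, 2)))), -1)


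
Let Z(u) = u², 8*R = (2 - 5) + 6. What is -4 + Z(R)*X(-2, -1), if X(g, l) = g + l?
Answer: -283/64 ≈ -4.4219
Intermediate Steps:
R = 3/8 (R = ((2 - 5) + 6)/8 = (-3 + 6)/8 = (⅛)*3 = 3/8 ≈ 0.37500)
-4 + Z(R)*X(-2, -1) = -4 + (3/8)²*(-2 - 1) = -4 + (9/64)*(-3) = -4 - 27/64 = -283/64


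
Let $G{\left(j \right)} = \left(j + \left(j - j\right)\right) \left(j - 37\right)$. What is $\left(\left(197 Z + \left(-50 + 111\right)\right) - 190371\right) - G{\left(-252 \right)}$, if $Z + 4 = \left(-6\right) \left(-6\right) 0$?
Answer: $-263926$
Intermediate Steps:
$Z = -4$ ($Z = -4 + \left(-6\right) \left(-6\right) 0 = -4 + 36 \cdot 0 = -4 + 0 = -4$)
$G{\left(j \right)} = j \left(-37 + j\right)$ ($G{\left(j \right)} = \left(j + 0\right) \left(-37 + j\right) = j \left(-37 + j\right)$)
$\left(\left(197 Z + \left(-50 + 111\right)\right) - 190371\right) - G{\left(-252 \right)} = \left(\left(197 \left(-4\right) + \left(-50 + 111\right)\right) - 190371\right) - - 252 \left(-37 - 252\right) = \left(\left(-788 + 61\right) - 190371\right) - \left(-252\right) \left(-289\right) = \left(-727 - 190371\right) - 72828 = -191098 - 72828 = -263926$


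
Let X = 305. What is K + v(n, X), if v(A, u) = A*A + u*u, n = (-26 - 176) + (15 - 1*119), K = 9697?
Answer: 196358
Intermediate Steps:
n = -306 (n = -202 + (15 - 119) = -202 - 104 = -306)
v(A, u) = A**2 + u**2
K + v(n, X) = 9697 + ((-306)**2 + 305**2) = 9697 + (93636 + 93025) = 9697 + 186661 = 196358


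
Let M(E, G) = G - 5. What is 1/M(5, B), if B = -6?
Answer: -1/11 ≈ -0.090909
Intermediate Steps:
M(E, G) = -5 + G
1/M(5, B) = 1/(-5 - 6) = 1/(-11) = -1/11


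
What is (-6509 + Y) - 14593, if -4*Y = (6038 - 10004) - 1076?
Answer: -39683/2 ≈ -19842.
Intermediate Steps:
Y = 2521/2 (Y = -((6038 - 10004) - 1076)/4 = -(-3966 - 1076)/4 = -1/4*(-5042) = 2521/2 ≈ 1260.5)
(-6509 + Y) - 14593 = (-6509 + 2521/2) - 14593 = -10497/2 - 14593 = -39683/2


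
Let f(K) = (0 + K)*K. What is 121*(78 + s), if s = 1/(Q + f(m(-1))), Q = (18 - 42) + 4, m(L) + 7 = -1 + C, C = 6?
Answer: 150887/16 ≈ 9430.4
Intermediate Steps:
m(L) = -2 (m(L) = -7 + (-1 + 6) = -7 + 5 = -2)
f(K) = K² (f(K) = K*K = K²)
Q = -20 (Q = -24 + 4 = -20)
s = -1/16 (s = 1/(-20 + (-2)²) = 1/(-20 + 4) = 1/(-16) = -1/16 ≈ -0.062500)
121*(78 + s) = 121*(78 - 1/16) = 121*(1247/16) = 150887/16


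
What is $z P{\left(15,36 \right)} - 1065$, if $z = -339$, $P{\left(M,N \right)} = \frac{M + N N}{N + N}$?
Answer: $- \frac{57901}{8} \approx -7237.6$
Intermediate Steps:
$P{\left(M,N \right)} = \frac{M + N^{2}}{2 N}$
$z P{\left(15,36 \right)} - 1065 = - 339 \frac{15 + 36^{2}}{2 \cdot 36} - 1065 = - 339 \cdot \frac{1}{2} \cdot \frac{1}{36} \left(15 + 1296\right) - 1065 = - 339 \cdot \frac{1}{2} \cdot \frac{1}{36} \cdot 1311 - 1065 = \left(-339\right) \frac{437}{24} - 1065 = - \frac{49381}{8} - 1065 = - \frac{57901}{8}$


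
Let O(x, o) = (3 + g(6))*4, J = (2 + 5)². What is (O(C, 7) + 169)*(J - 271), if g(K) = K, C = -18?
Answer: -45510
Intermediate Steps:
J = 49 (J = 7² = 49)
O(x, o) = 36 (O(x, o) = (3 + 6)*4 = 9*4 = 36)
(O(C, 7) + 169)*(J - 271) = (36 + 169)*(49 - 271) = 205*(-222) = -45510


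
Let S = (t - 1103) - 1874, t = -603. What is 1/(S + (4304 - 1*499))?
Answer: 1/225 ≈ 0.0044444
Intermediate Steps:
S = -3580 (S = (-603 - 1103) - 1874 = -1706 - 1874 = -3580)
1/(S + (4304 - 1*499)) = 1/(-3580 + (4304 - 1*499)) = 1/(-3580 + (4304 - 499)) = 1/(-3580 + 3805) = 1/225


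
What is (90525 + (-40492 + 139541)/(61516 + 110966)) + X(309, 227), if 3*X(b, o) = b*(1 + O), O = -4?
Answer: 15560735161/172482 ≈ 90217.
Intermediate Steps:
X(b, o) = -b (X(b, o) = (b*(1 - 4))/3 = (b*(-3))/3 = (-3*b)/3 = -b)
(90525 + (-40492 + 139541)/(61516 + 110966)) + X(309, 227) = (90525 + (-40492 + 139541)/(61516 + 110966)) - 1*309 = (90525 + 99049/172482) - 309 = 15614032099/172482 - 309 = 15560735161/172482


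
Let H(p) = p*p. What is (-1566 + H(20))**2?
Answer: 1359556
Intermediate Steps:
H(p) = p**2
(-1566 + H(20))**2 = (-1566 + 20**2)**2 = (-1566 + 400)**2 = (-1166)**2 = 1359556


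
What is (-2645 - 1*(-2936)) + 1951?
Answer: 2242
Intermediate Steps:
(-2645 - 1*(-2936)) + 1951 = (-2645 + 2936) + 1951 = 291 + 1951 = 2242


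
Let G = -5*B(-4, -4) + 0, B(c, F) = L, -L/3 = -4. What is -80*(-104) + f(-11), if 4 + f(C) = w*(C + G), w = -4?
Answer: 8600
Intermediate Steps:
L = 12 (L = -3*(-4) = 12)
B(c, F) = 12
G = -60 (G = -5*12 + 0 = -60 + 0 = -60)
f(C) = 236 - 4*C (f(C) = -4 - 4*(C - 60) = -4 - 4*(-60 + C) = -4 + (240 - 4*C) = 236 - 4*C)
-80*(-104) + f(-11) = -80*(-104) + (236 - 4*(-11)) = 8320 + (236 + 44) = 8320 + 280 = 8600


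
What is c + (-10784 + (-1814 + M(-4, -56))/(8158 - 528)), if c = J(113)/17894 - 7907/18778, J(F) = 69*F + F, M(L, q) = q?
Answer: -1382420657116771/128189162458 ≈ -10784.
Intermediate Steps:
J(F) = 70*F
c = 3523061/168006766 (c = (70*113)/17894 - 7907/18778 = 7910*(1/17894) - 7907*1/18778 = 3955/8947 - 7907/18778 = 3523061/168006766 ≈ 0.020970)
c + (-10784 + (-1814 + M(-4, -56))/(8158 - 528)) = 3523061/168006766 + (-10784 + (-1814 - 56)/(8158 - 528)) = 3523061/168006766 + (-10784 - 1870/7630) = 3523061/168006766 + (-10784 - 1870*1/7630) = 3523061/168006766 + (-10784 - 187/763) = 3523061/168006766 - 8228379/763 = -1382420657116771/128189162458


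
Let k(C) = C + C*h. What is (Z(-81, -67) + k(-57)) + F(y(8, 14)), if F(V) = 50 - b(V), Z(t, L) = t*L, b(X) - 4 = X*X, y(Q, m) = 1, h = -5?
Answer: 5700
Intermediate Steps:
k(C) = -4*C (k(C) = C + C*(-5) = C - 5*C = -4*C)
b(X) = 4 + X² (b(X) = 4 + X*X = 4 + X²)
Z(t, L) = L*t
F(V) = 46 - V² (F(V) = 50 - (4 + V²) = 50 + (-4 - V²) = 46 - V²)
(Z(-81, -67) + k(-57)) + F(y(8, 14)) = (-67*(-81) - 4*(-57)) + (46 - 1*1²) = (5427 + 228) + (46 - 1*1) = 5655 + (46 - 1) = 5655 + 45 = 5700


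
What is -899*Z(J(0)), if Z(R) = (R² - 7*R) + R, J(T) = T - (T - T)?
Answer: 0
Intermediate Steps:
J(T) = T (J(T) = T - 1*0 = T + 0 = T)
Z(R) = R² - 6*R
-899*Z(J(0)) = -0*(-6 + 0) = -0*(-6) = -899*0 = 0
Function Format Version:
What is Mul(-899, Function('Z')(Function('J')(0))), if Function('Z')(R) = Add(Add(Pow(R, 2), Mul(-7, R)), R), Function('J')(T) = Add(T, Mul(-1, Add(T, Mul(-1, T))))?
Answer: 0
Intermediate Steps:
Function('J')(T) = T (Function('J')(T) = Add(T, Mul(-1, 0)) = Add(T, 0) = T)
Function('Z')(R) = Add(Pow(R, 2), Mul(-6, R))
Mul(-899, Function('Z')(Function('J')(0))) = Mul(-899, Mul(0, Add(-6, 0))) = Mul(-899, Mul(0, -6)) = Mul(-899, 0) = 0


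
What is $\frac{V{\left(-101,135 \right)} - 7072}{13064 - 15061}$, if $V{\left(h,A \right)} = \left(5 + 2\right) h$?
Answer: $\frac{7779}{1997} \approx 3.8953$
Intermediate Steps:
$V{\left(h,A \right)} = 7 h$
$\frac{V{\left(-101,135 \right)} - 7072}{13064 - 15061} = \frac{7 \left(-101\right) - 7072}{13064 - 15061} = \frac{-707 - 7072}{-1997} = \left(-7779\right) \left(- \frac{1}{1997}\right) = \frac{7779}{1997}$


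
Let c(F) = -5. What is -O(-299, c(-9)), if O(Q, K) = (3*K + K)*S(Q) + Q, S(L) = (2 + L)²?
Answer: 1764479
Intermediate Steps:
O(Q, K) = Q + 4*K*(2 + Q)² (O(Q, K) = (3*K + K)*(2 + Q)² + Q = (4*K)*(2 + Q)² + Q = 4*K*(2 + Q)² + Q = Q + 4*K*(2 + Q)²)
-O(-299, c(-9)) = -(-299 + 4*(-5)*(2 - 299)²) = -(-299 + 4*(-5)*(-297)²) = -(-299 + 4*(-5)*88209) = -(-299 - 1764180) = -1*(-1764479) = 1764479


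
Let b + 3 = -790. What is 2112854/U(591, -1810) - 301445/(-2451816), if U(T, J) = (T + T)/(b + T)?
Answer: -174404358458423/483007752 ≈ -3.6108e+5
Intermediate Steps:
b = -793 (b = -3 - 790 = -793)
U(T, J) = 2*T/(-793 + T) (U(T, J) = (T + T)/(-793 + T) = (2*T)/(-793 + T) = 2*T/(-793 + T))
2112854/U(591, -1810) - 301445/(-2451816) = 2112854/((2*591/(-793 + 591))) - 301445/(-2451816) = 2112854/((2*591/(-202))) - 301445*(-1/2451816) = 2112854/((2*591*(-1/202))) + 301445/2451816 = 2112854/(-591/101) + 301445/2451816 = 2112854*(-101/591) + 301445/2451816 = -213398254/591 + 301445/2451816 = -174404358458423/483007752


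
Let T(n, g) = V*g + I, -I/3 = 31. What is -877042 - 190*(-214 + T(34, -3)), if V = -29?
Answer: -835242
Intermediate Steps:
I = -93 (I = -3*31 = -93)
T(n, g) = -93 - 29*g (T(n, g) = -29*g - 93 = -93 - 29*g)
-877042 - 190*(-214 + T(34, -3)) = -877042 - 190*(-214 + (-93 - 29*(-3))) = -877042 - 190*(-214 + (-93 + 87)) = -877042 - 190*(-214 - 6) = -877042 - 190*(-220) = -877042 - 1*(-41800) = -877042 + 41800 = -835242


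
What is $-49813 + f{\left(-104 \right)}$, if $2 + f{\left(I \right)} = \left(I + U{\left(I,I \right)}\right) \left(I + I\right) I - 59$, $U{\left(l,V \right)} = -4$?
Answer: $-2386130$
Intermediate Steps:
$f{\left(I \right)} = -61 + 2 I^{2} \left(-4 + I\right)$ ($f{\left(I \right)} = -2 + \left(\left(I - 4\right) \left(I + I\right) I - 59\right) = -2 + \left(\left(-4 + I\right) 2 I I - 59\right) = -2 + \left(2 I \left(-4 + I\right) I - 59\right) = -2 + \left(2 I^{2} \left(-4 + I\right) - 59\right) = -2 + \left(-59 + 2 I^{2} \left(-4 + I\right)\right) = -61 + 2 I^{2} \left(-4 + I\right)$)
$-49813 + f{\left(-104 \right)} = -49813 - \left(61 + 86528 + 2249728\right) = -49813 - 2336317 = -2386130$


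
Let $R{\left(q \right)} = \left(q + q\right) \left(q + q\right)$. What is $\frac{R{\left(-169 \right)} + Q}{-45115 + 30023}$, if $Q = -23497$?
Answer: $- \frac{90747}{15092} \approx -6.0129$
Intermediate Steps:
$R{\left(q \right)} = 4 q^{2}$ ($R{\left(q \right)} = 2 q 2 q = 4 q^{2}$)
$\frac{R{\left(-169 \right)} + Q}{-45115 + 30023} = \frac{4 \left(-169\right)^{2} - 23497}{-45115 + 30023} = \frac{4 \cdot 28561 - 23497}{-15092} = \left(114244 - 23497\right) \left(- \frac{1}{15092}\right) = 90747 \left(- \frac{1}{15092}\right) = - \frac{90747}{15092}$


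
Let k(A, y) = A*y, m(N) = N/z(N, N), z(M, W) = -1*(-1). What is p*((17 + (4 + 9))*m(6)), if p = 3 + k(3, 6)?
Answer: 3780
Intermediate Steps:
z(M, W) = 1
m(N) = N (m(N) = N/1 = N*1 = N)
p = 21 (p = 3 + 3*6 = 3 + 18 = 21)
p*((17 + (4 + 9))*m(6)) = 21*((17 + (4 + 9))*6) = 21*((17 + 13)*6) = 21*(30*6) = 21*180 = 3780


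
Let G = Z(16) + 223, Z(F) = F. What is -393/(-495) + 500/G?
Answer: 113809/39435 ≈ 2.8860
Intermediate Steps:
G = 239 (G = 16 + 223 = 239)
-393/(-495) + 500/G = -393/(-495) + 500/239 = -393*(-1/495) + 500*(1/239) = 131/165 + 500/239 = 113809/39435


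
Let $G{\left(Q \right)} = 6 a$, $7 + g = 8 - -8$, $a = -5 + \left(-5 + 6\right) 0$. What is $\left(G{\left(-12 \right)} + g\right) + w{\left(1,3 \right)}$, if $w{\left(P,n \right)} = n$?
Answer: $-18$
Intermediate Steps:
$a = -5$ ($a = -5 + 1 \cdot 0 = -5 + 0 = -5$)
$g = 9$ ($g = -7 + \left(8 - -8\right) = -7 + \left(8 + 8\right) = -7 + 16 = 9$)
$G{\left(Q \right)} = -30$ ($G{\left(Q \right)} = 6 \left(-5\right) = -30$)
$\left(G{\left(-12 \right)} + g\right) + w{\left(1,3 \right)} = \left(-30 + 9\right) + 3 = -21 + 3 = -18$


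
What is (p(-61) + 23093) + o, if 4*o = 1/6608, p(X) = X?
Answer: 608781825/26432 ≈ 23032.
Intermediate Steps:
o = 1/26432 (o = (1/4)/6608 = (1/4)*(1/6608) = 1/26432 ≈ 3.7833e-5)
(p(-61) + 23093) + o = (-61 + 23093) + 1/26432 = 23032 + 1/26432 = 608781825/26432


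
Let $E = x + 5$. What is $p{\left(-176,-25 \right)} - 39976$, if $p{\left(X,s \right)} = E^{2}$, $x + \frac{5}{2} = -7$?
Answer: $- \frac{159823}{4} \approx -39956.0$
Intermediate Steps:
$x = - \frac{19}{2}$ ($x = - \frac{5}{2} - 7 = - \frac{19}{2} \approx -9.5$)
$E = - \frac{9}{2}$ ($E = - \frac{19}{2} + 5 = - \frac{9}{2} \approx -4.5$)
$p{\left(X,s \right)} = \frac{81}{4}$ ($p{\left(X,s \right)} = \left(- \frac{9}{2}\right)^{2} = \frac{81}{4}$)
$p{\left(-176,-25 \right)} - 39976 = \frac{81}{4} - 39976 = - \frac{159823}{4}$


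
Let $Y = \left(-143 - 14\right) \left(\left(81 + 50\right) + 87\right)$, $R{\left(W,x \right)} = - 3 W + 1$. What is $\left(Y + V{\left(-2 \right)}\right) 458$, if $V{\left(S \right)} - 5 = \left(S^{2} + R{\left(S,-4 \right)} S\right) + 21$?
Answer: $-15668180$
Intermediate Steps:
$R{\left(W,x \right)} = 1 - 3 W$
$Y = -34226$ ($Y = - 157 \left(131 + 87\right) = \left(-157\right) 218 = -34226$)
$V{\left(S \right)} = 26 + S^{2} + S \left(1 - 3 S\right)$ ($V{\left(S \right)} = 5 + \left(\left(S^{2} + \left(1 - 3 S\right) S\right) + 21\right) = 5 + \left(\left(S^{2} + S \left(1 - 3 S\right)\right) + 21\right) = 5 + \left(21 + S^{2} + S \left(1 - 3 S\right)\right) = 26 + S^{2} + S \left(1 - 3 S\right)$)
$\left(Y + V{\left(-2 \right)}\right) 458 = \left(-34226 - \left(-24 + 8\right)\right) 458 = \left(-34226 - -16\right) 458 = \left(-34226 + 16\right) 458 = \left(-34210\right) 458 = -15668180$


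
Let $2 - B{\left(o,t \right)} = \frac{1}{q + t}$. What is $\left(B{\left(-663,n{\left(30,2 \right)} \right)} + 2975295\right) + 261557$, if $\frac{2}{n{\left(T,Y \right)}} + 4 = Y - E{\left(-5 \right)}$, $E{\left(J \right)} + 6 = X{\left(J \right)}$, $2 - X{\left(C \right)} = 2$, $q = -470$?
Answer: $\frac{3039405908}{939} \approx 3.2369 \cdot 10^{6}$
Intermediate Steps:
$X{\left(C \right)} = 0$ ($X{\left(C \right)} = 2 - 2 = 0$)
$E{\left(J \right)} = -6$ ($E{\left(J \right)} = -6 + 0 = -6$)
$n{\left(T,Y \right)} = \frac{2}{2 + Y}$ ($n{\left(T,Y \right)} = \frac{2}{-4 + \left(Y - -6\right)} = \frac{2}{-4 + \left(Y + 6\right)} = \frac{2}{-4 + \left(6 + Y\right)} = \frac{2}{2 + Y}$)
$B{\left(o,t \right)} = 2 - \frac{1}{-470 + t}$
$\left(B{\left(-663,n{\left(30,2 \right)} \right)} + 2975295\right) + 261557 = \left(\frac{-941 + 2 \frac{2}{2 + 2}}{-470 + \frac{2}{2 + 2}} + 2975295\right) + 261557 = \left(\frac{-941 + 2 \cdot \frac{2}{4}}{-470 + \frac{2}{4}} + 2975295\right) + 261557 = \left(\frac{-941 + 2 \cdot 2 \cdot \frac{1}{4}}{-470 + 2 \cdot \frac{1}{4}} + 2975295\right) + 261557 = \left(\frac{-941 + 2 \cdot \frac{1}{2}}{-470 + \frac{1}{2}} + 2975295\right) + 261557 = \left(\frac{-941 + 1}{- \frac{939}{2}} + 2975295\right) + 261557 = \left(\left(- \frac{2}{939}\right) \left(-940\right) + 2975295\right) + 261557 = \left(\frac{1880}{939} + 2975295\right) + 261557 = \frac{2793803885}{939} + 261557 = \frac{3039405908}{939}$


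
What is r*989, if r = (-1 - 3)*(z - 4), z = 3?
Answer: 3956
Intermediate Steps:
r = 4 (r = (-1 - 3)*(3 - 4) = -4*(-1) = 4)
r*989 = 4*989 = 3956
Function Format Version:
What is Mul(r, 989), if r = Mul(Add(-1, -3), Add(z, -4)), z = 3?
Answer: 3956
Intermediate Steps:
r = 4 (r = Mul(Add(-1, -3), Add(3, -4)) = Mul(-4, -1) = 4)
Mul(r, 989) = Mul(4, 989) = 3956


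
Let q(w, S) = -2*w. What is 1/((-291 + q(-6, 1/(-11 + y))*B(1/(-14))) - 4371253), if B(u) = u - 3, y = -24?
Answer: -7/30601066 ≈ -2.2875e-7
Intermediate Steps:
B(u) = -3 + u
1/((-291 + q(-6, 1/(-11 + y))*B(1/(-14))) - 4371253) = 1/((-291 + (-2*(-6))*(-3 + 1/(-14))) - 4371253) = 1/((-291 + 12*(-3 - 1/14)) - 4371253) = 1/((-291 + 12*(-43/14)) - 4371253) = 1/((-291 - 258/7) - 4371253) = 1/(-2295/7 - 4371253) = 1/(-30601066/7) = -7/30601066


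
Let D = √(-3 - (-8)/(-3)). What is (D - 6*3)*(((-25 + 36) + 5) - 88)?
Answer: 1296 - 24*I*√51 ≈ 1296.0 - 171.39*I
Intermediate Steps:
D = I*√51/3 (D = √(-3 - (-8)*(-1)/3) = √(-3 - 2*4/3) = √(-3 - 8/3) = √(-17/3) = I*√51/3 ≈ 2.3805*I)
(D - 6*3)*(((-25 + 36) + 5) - 88) = (I*√51/3 - 6*3)*(((-25 + 36) + 5) - 88) = (I*√51/3 - 18)*((11 + 5) - 88) = (-18 + I*√51/3)*(16 - 88) = (-18 + I*√51/3)*(-72) = 1296 - 24*I*√51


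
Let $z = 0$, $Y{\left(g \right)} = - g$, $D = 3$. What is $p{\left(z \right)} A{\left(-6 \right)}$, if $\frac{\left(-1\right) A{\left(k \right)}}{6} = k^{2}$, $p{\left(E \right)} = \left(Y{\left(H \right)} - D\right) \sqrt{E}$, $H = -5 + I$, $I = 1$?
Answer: $0$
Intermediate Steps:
$H = -4$ ($H = -5 + 1 = -4$)
$p{\left(E \right)} = \sqrt{E}$ ($p{\left(E \right)} = \left(\left(-1\right) \left(-4\right) - 3\right) \sqrt{E} = \left(4 - 3\right) \sqrt{E} = 1 \sqrt{E} = \sqrt{E}$)
$A{\left(k \right)} = - 6 k^{2}$
$p{\left(z \right)} A{\left(-6 \right)} = \sqrt{0} \left(- 6 \left(-6\right)^{2}\right) = 0 \left(\left(-6\right) 36\right) = 0 \left(-216\right) = 0$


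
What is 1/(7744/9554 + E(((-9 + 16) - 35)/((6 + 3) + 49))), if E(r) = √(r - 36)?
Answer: 268199888/12289026209 - 524853767*I*√58/24578052418 ≈ 0.021824 - 0.16263*I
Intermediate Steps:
E(r) = √(-36 + r)
1/(7744/9554 + E(((-9 + 16) - 35)/((6 + 3) + 49))) = 1/(7744/9554 + √(-36 + ((-9 + 16) - 35)/((6 + 3) + 49))) = 1/(7744*(1/9554) + √(-36 + (7 - 35)/(9 + 49))) = 1/(3872/4777 + √(-36 - 28/58)) = 1/(3872/4777 + √(-36 - 28*1/58)) = 1/(3872/4777 + √(-36 - 14/29)) = 1/(3872/4777 + √(-1058/29)) = 1/(3872/4777 + 23*I*√58/29)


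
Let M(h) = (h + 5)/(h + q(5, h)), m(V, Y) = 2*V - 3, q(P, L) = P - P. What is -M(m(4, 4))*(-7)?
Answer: 14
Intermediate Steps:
q(P, L) = 0
m(V, Y) = -3 + 2*V
M(h) = (5 + h)/h (M(h) = (h + 5)/(h + 0) = (5 + h)/h)
-M(m(4, 4))*(-7) = -(5 + (-3 + 2*4))/(-3 + 2*4)*(-7) = -(5 + (-3 + 8))/(-3 + 8)*(-7) = -(5 + 5)/5*(-7) = -10/5*(-7) = -1*2*(-7) = -2*(-7) = 14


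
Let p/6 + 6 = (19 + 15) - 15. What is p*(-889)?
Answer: -69342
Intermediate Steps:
p = 78 (p = -36 + 6*((19 + 15) - 15) = -36 + 6*(34 - 15) = -36 + 6*19 = -36 + 114 = 78)
p*(-889) = 78*(-889) = -69342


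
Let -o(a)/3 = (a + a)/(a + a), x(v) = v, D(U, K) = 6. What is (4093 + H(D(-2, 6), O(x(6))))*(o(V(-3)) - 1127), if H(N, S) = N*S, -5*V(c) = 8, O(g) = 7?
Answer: -4672550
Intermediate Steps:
V(c) = -8/5 (V(c) = -⅕*8 = -8/5)
o(a) = -3 (o(a) = -3*(a + a)/(a + a) = -3*2*a/(2*a) = -3*2*a*1/(2*a) = -3*1 = -3)
(4093 + H(D(-2, 6), O(x(6))))*(o(V(-3)) - 1127) = (4093 + 6*7)*(-3 - 1127) = (4093 + 42)*(-1130) = 4135*(-1130) = -4672550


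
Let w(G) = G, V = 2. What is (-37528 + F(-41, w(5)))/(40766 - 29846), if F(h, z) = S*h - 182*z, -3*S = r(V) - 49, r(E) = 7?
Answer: -3251/910 ≈ -3.5725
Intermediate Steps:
S = 14 (S = -(7 - 49)/3 = -⅓*(-42) = 14)
F(h, z) = -182*z + 14*h (F(h, z) = 14*h - 182*z = -182*z + 14*h)
(-37528 + F(-41, w(5)))/(40766 - 29846) = (-37528 + (-182*5 + 14*(-41)))/(40766 - 29846) = (-37528 + (-910 - 574))/10920 = (-37528 - 1484)*(1/10920) = -39012*1/10920 = -3251/910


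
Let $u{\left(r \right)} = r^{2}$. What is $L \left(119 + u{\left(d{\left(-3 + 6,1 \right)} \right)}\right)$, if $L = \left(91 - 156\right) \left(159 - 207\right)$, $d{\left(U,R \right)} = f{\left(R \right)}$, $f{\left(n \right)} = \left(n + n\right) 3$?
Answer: $483600$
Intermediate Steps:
$f{\left(n \right)} = 6 n$ ($f{\left(n \right)} = 2 n 3 = 6 n$)
$d{\left(U,R \right)} = 6 R$
$L = 3120$ ($L = \left(-65\right) \left(-48\right) = 3120$)
$L \left(119 + u{\left(d{\left(-3 + 6,1 \right)} \right)}\right) = 3120 \left(119 + \left(6 \cdot 1\right)^{2}\right) = 3120 \left(119 + 6^{2}\right) = 3120 \left(119 + 36\right) = 3120 \cdot 155 = 483600$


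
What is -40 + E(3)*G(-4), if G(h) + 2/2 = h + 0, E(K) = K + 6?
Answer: -85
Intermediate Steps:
E(K) = 6 + K
G(h) = -1 + h (G(h) = -1 + (h + 0) = -1 + h)
-40 + E(3)*G(-4) = -40 + (6 + 3)*(-1 - 4) = -40 + 9*(-5) = -40 - 45 = -85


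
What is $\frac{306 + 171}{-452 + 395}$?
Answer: $- \frac{159}{19} \approx -8.3684$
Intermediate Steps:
$\frac{306 + 171}{-452 + 395} = \frac{477}{-57} = 477 \left(- \frac{1}{57}\right) = - \frac{159}{19}$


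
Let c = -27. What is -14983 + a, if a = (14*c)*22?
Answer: -23299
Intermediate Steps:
a = -8316 (a = (14*(-27))*22 = -378*22 = -8316)
-14983 + a = -14983 - 8316 = -23299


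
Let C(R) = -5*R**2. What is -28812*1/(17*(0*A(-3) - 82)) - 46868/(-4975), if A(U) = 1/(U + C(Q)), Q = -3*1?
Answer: 104336846/3467575 ≈ 30.089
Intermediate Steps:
Q = -3
A(U) = 1/(-45 + U) (A(U) = 1/(U - 5*(-3)**2) = 1/(U - 5*9) = 1/(U - 45) = 1/(-45 + U))
-28812*1/(17*(0*A(-3) - 82)) - 46868/(-4975) = -28812*1/(17*(0/(-45 - 3) - 82)) - 46868/(-4975) = -28812*1/(17*(0/(-48) - 82)) - 46868*(-1/4975) = -28812*1/(17*(0*(-1/48) - 82)) + 46868/4975 = -28812*1/(17*(0 - 82)) + 46868/4975 = -28812/((-82*17)) + 46868/4975 = -28812/(-1394) + 46868/4975 = -28812*(-1/1394) + 46868/4975 = 14406/697 + 46868/4975 = 104336846/3467575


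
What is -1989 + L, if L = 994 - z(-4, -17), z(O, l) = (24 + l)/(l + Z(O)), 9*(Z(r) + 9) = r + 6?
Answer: -230777/232 ≈ -994.73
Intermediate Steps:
Z(r) = -25/3 + r/9 (Z(r) = -9 + (r + 6)/9 = -9 + (6 + r)/9 = -9 + (2/3 + r/9) = -25/3 + r/9)
z(O, l) = (24 + l)/(-25/3 + l + O/9) (z(O, l) = (24 + l)/(l + (-25/3 + O/9)) = (24 + l)/(-25/3 + l + O/9))
L = 230671/232 (L = 994 - 9*(24 - 17)/(-75 - 4 + 9*(-17)) = 994 - 9*7/(-75 - 4 - 153) = 994 - 9*7/(-232) = 994 - 9*(-1)*7/232 = 994 - 1*(-63/232) = 994 + 63/232 = 230671/232 ≈ 994.27)
-1989 + L = -1989 + 230671/232 = -230777/232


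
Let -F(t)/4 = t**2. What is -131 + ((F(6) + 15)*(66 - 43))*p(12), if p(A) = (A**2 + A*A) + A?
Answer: -890231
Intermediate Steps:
p(A) = A + 2*A**2 (p(A) = (A**2 + A**2) + A = 2*A**2 + A = A + 2*A**2)
F(t) = -4*t**2
-131 + ((F(6) + 15)*(66 - 43))*p(12) = -131 + ((-4*6**2 + 15)*(66 - 43))*(12*(1 + 2*12)) = -131 + ((-4*36 + 15)*23)*(12*(1 + 24)) = -131 + ((-144 + 15)*23)*(12*25) = -131 - 129*23*300 = -131 - 2967*300 = -131 - 890100 = -890231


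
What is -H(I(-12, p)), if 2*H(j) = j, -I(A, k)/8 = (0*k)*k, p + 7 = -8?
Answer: 0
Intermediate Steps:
p = -15 (p = -7 - 8 = -15)
I(A, k) = 0 (I(A, k) = -8*0*k*k = -0*k = -8*0 = 0)
H(j) = j/2
-H(I(-12, p)) = -0/2 = -1*0 = 0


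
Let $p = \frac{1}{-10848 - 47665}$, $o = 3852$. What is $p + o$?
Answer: $\frac{225392075}{58513} \approx 3852.0$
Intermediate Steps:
$p = - \frac{1}{58513}$ ($p = \frac{1}{-58513} = - \frac{1}{58513} \approx -1.709 \cdot 10^{-5}$)
$p + o = - \frac{1}{58513} + 3852 = \frac{225392075}{58513}$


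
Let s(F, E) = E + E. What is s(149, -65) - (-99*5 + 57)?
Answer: 308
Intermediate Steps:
s(F, E) = 2*E
s(149, -65) - (-99*5 + 57) = 2*(-65) - (-99*5 + 57) = -130 - (-495 + 57) = -130 - 1*(-438) = -130 + 438 = 308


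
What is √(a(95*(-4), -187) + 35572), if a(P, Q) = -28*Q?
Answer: 2*√10202 ≈ 202.01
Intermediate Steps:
√(a(95*(-4), -187) + 35572) = √(-28*(-187) + 35572) = √(5236 + 35572) = √40808 = 2*√10202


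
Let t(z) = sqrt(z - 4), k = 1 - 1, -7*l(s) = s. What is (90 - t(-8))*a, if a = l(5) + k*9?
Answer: -450/7 + 10*I*sqrt(3)/7 ≈ -64.286 + 2.4744*I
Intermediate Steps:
l(s) = -s/7
k = 0
t(z) = sqrt(-4 + z)
a = -5/7 (a = -1/7*5 + 0*9 = -5/7 + 0 = -5/7 ≈ -0.71429)
(90 - t(-8))*a = (90 - sqrt(-4 - 8))*(-5/7) = (90 - sqrt(-12))*(-5/7) = (90 - 2*I*sqrt(3))*(-5/7) = -450/7 + 10*I*sqrt(3)/7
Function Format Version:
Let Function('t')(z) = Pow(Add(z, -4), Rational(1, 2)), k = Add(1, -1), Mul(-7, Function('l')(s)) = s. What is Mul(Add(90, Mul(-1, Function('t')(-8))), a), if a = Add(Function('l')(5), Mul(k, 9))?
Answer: Add(Rational(-450, 7), Mul(Rational(10, 7), I, Pow(3, Rational(1, 2)))) ≈ Add(-64.286, Mul(2.4744, I))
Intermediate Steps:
Function('l')(s) = Mul(Rational(-1, 7), s)
k = 0
Function('t')(z) = Pow(Add(-4, z), Rational(1, 2))
a = Rational(-5, 7) (a = Add(Mul(Rational(-1, 7), 5), Mul(0, 9)) = Add(Rational(-5, 7), 0) = Rational(-5, 7) ≈ -0.71429)
Mul(Add(90, Mul(-1, Function('t')(-8))), a) = Mul(Add(90, Mul(-1, Pow(Add(-4, -8), Rational(1, 2)))), Rational(-5, 7)) = Mul(Add(90, Mul(-1, Pow(-12, Rational(1, 2)))), Rational(-5, 7)) = Mul(Add(90, Mul(-1, Mul(2, I, Pow(3, Rational(1, 2))))), Rational(-5, 7)) = Mul(Add(90, Mul(-2, I, Pow(3, Rational(1, 2)))), Rational(-5, 7)) = Add(Rational(-450, 7), Mul(Rational(10, 7), I, Pow(3, Rational(1, 2))))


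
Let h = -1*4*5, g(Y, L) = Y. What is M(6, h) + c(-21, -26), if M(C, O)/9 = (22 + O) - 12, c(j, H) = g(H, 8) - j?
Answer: -95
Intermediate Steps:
h = -20 (h = -4*5 = -20)
c(j, H) = H - j
M(C, O) = 90 + 9*O (M(C, O) = 9*((22 + O) - 12) = 9*(10 + O) = 90 + 9*O)
M(6, h) + c(-21, -26) = (90 + 9*(-20)) + (-26 - 1*(-21)) = (90 - 180) + (-26 + 21) = -90 - 5 = -95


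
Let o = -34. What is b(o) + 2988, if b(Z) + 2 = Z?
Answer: 2952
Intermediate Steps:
b(Z) = -2 + Z
b(o) + 2988 = (-2 - 34) + 2988 = -36 + 2988 = 2952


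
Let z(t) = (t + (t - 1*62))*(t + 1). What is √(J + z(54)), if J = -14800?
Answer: I*√12270 ≈ 110.77*I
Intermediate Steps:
z(t) = (1 + t)*(-62 + 2*t) (z(t) = (t + (t - 62))*(1 + t) = (t + (-62 + t))*(1 + t) = (-62 + 2*t)*(1 + t) = (1 + t)*(-62 + 2*t))
√(J + z(54)) = √(-14800 + (-62 - 60*54 + 2*54²)) = √(-14800 + (-62 - 3240 + 2*2916)) = √(-14800 + (-62 - 3240 + 5832)) = √(-14800 + 2530) = √(-12270) = I*√12270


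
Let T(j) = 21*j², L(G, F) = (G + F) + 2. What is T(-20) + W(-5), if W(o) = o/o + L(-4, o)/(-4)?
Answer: 33611/4 ≈ 8402.8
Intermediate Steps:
L(G, F) = 2 + F + G (L(G, F) = (F + G) + 2 = 2 + F + G)
W(o) = 3/2 - o/4 (W(o) = o/o + (2 + o - 4)/(-4) = 1 + (-2 + o)*(-¼) = 1 + (½ - o/4) = 3/2 - o/4)
T(-20) + W(-5) = 21*(-20)² + (3/2 - ¼*(-5)) = 21*400 + (3/2 + 5/4) = 8400 + 11/4 = 33611/4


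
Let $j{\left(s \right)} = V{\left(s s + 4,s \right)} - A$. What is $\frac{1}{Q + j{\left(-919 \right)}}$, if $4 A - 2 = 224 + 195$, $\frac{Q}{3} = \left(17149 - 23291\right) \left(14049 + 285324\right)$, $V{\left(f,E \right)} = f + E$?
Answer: $- \frac{4}{22061613429} \approx -1.8131 \cdot 10^{-10}$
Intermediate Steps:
$V{\left(f,E \right)} = E + f$
$Q = -5516246898$ ($Q = 3 \left(17149 - 23291\right) \left(14049 + 285324\right) = 3 \left(\left(-6142\right) 299373\right) = 3 \left(-1838748966\right) = -5516246898$)
$A = \frac{421}{4}$ ($A = \frac{1}{2} + \frac{224 + 195}{4} = \frac{1}{2} + \frac{1}{4} \cdot 419 = \frac{1}{2} + \frac{419}{4} = \frac{421}{4} \approx 105.25$)
$j{\left(s \right)} = - \frac{405}{4} + s + s^{2}$ ($j{\left(s \right)} = \left(s + \left(s s + 4\right)\right) - \frac{421}{4} = \left(s + \left(s^{2} + 4\right)\right) - \frac{421}{4} = \left(s + \left(4 + s^{2}\right)\right) - \frac{421}{4} = \left(4 + s + s^{2}\right) - \frac{421}{4} = - \frac{405}{4} + s + s^{2}$)
$\frac{1}{Q + j{\left(-919 \right)}} = \frac{1}{-5516246898 - \left(\frac{4081}{4} - 844561\right)} = \frac{1}{-5516246898 - - \frac{3374163}{4}} = \frac{1}{-5516246898 + \frac{3374163}{4}} = \frac{1}{- \frac{22061613429}{4}} = - \frac{4}{22061613429}$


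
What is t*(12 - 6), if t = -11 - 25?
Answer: -216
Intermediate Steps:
t = -36
t*(12 - 6) = -36*(12 - 6) = -36*6 = -216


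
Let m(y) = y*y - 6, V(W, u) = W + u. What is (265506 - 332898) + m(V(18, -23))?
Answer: -67373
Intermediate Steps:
m(y) = -6 + y² (m(y) = y² - 6 = -6 + y²)
(265506 - 332898) + m(V(18, -23)) = (265506 - 332898) + (-6 + (18 - 23)²) = -67392 + (-6 + (-5)²) = -67392 + (-6 + 25) = -67392 + 19 = -67373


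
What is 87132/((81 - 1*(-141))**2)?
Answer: 7261/4107 ≈ 1.7680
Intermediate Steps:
87132/((81 - 1*(-141))**2) = 87132/((81 + 141)**2) = 87132/(222**2) = 87132/49284 = 87132*(1/49284) = 7261/4107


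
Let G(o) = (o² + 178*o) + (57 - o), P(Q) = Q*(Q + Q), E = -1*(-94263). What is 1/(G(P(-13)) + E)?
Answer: 1/268390 ≈ 3.7259e-6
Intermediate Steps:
E = 94263
P(Q) = 2*Q² (P(Q) = Q*(2*Q) = 2*Q²)
G(o) = 57 + o² + 177*o
1/(G(P(-13)) + E) = 1/((57 + (2*(-13)²)² + 177*(2*(-13)²)) + 94263) = 1/((57 + (2*169)² + 177*(2*169)) + 94263) = 1/((57 + 338² + 177*338) + 94263) = 1/((57 + 114244 + 59826) + 94263) = 1/(174127 + 94263) = 1/268390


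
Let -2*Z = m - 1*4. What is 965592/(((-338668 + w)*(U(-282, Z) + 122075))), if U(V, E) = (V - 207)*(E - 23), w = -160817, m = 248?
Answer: -80466/8032551275 ≈ -1.0017e-5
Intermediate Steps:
Z = -122 (Z = -(248 - 1*4)/2 = -(248 - 4)/2 = -½*244 = -122)
U(V, E) = (-207 + V)*(-23 + E)
965592/(((-338668 + w)*(U(-282, Z) + 122075))) = 965592/(((-338668 - 160817)*((4761 - 207*(-122) - 23*(-282) - 122*(-282)) + 122075))) = 965592/((-499485*((4761 + 25254 + 6486 + 34404) + 122075))) = 965592/((-499485*(70905 + 122075))) = 965592/((-499485*192980)) = 965592/(-96390615300) = 965592*(-1/96390615300) = -80466/8032551275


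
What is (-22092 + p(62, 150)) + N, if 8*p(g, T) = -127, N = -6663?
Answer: -230167/8 ≈ -28771.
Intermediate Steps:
p(g, T) = -127/8 (p(g, T) = (⅛)*(-127) = -127/8)
(-22092 + p(62, 150)) + N = (-22092 - 127/8) - 6663 = -176863/8 - 6663 = -230167/8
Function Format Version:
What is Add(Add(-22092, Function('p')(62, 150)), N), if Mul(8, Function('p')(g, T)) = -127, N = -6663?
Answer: Rational(-230167, 8) ≈ -28771.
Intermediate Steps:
Function('p')(g, T) = Rational(-127, 8) (Function('p')(g, T) = Mul(Rational(1, 8), -127) = Rational(-127, 8))
Add(Add(-22092, Function('p')(62, 150)), N) = Add(Add(-22092, Rational(-127, 8)), -6663) = Add(Rational(-176863, 8), -6663) = Rational(-230167, 8)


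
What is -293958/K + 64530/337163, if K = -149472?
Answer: 6042066073/2799801552 ≈ 2.1580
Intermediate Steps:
-293958/K + 64530/337163 = -293958/(-149472) + 64530/337163 = -293958*(-1/149472) + 64530*(1/337163) = 16331/8304 + 64530/337163 = 6042066073/2799801552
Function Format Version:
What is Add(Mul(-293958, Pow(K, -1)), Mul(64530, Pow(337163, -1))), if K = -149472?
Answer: Rational(6042066073, 2799801552) ≈ 2.1580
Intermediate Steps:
Add(Mul(-293958, Pow(K, -1)), Mul(64530, Pow(337163, -1))) = Add(Mul(-293958, Pow(-149472, -1)), Mul(64530, Pow(337163, -1))) = Add(Mul(-293958, Rational(-1, 149472)), Mul(64530, Rational(1, 337163))) = Add(Rational(16331, 8304), Rational(64530, 337163)) = Rational(6042066073, 2799801552)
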